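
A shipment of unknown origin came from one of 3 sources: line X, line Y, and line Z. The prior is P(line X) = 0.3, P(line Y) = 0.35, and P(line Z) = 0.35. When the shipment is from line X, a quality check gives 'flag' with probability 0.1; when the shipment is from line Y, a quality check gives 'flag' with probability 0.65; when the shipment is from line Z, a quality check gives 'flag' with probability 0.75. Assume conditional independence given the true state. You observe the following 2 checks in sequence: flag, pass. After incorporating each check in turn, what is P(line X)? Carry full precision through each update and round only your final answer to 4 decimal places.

0.1567

After 'flag': normaliser = 0.1·0.3000 + 0.65·0.3500 + 0.75·0.3500; P(line X) ≈ 0.0577, P(line Y) ≈ 0.4375, P(line Z) ≈ 0.5048
After 'pass': normaliser = 0.9·0.0577 + 0.35·0.4375 + 0.25·0.5048; P(line X) ≈ 0.1567, P(line Y) ≈ 0.4623, P(line Z) ≈ 0.3810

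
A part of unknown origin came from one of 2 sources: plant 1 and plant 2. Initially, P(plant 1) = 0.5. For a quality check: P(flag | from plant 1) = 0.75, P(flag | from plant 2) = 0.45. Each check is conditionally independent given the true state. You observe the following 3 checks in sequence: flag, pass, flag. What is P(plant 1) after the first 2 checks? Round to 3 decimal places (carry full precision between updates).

0.431

Each posterior becomes the prior for the next update.
After 'flag': P(plant 1) = 0.75·0.5000 / (0.75·0.5000 + 0.45·0.5000) ≈ 0.6250
After 'pass': P(plant 1) = 0.25·0.6250 / (0.25·0.6250 + 0.55·0.3750) ≈ 0.4310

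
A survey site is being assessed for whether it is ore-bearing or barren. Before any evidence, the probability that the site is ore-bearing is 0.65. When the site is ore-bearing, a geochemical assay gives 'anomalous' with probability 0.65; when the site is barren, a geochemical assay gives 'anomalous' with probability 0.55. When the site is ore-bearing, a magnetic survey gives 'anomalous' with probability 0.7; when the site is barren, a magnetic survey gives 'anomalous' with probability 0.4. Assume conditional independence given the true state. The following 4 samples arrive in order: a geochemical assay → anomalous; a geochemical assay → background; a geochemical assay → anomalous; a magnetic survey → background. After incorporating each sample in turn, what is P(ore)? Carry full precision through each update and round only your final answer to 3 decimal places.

Each posterior becomes the prior for the next update.
After a geochemical assay='anomalous': P(ore) = 0.65·0.6500 / (0.65·0.6500 + 0.55·0.3500) ≈ 0.6870
After a geochemical assay='background': P(ore) = 0.35·0.6870 / (0.35·0.6870 + 0.45·0.3130) ≈ 0.6306
After a geochemical assay='anomalous': P(ore) = 0.65·0.6306 / (0.65·0.6306 + 0.55·0.3694) ≈ 0.6686
After a magnetic survey='background': P(ore) = 0.3·0.6686 / (0.3·0.6686 + 0.6·0.3314) ≈ 0.5022

0.502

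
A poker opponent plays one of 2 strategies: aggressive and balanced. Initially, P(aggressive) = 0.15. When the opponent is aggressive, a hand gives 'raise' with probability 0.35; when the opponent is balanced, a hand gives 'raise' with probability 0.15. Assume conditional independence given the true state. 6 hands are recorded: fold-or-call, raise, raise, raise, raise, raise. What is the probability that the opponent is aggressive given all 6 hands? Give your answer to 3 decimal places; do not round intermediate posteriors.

Apply Bayes' rule sequentially, carrying P(aggressive) forward.
After 'fold-or-call': P(aggressive) = 0.65·0.1500 / (0.65·0.1500 + 0.85·0.8500) ≈ 0.1189
After 'raise': P(aggressive) = 0.35·0.1189 / (0.35·0.1189 + 0.15·0.8811) ≈ 0.2395
After 'raise': P(aggressive) = 0.35·0.2395 / (0.35·0.2395 + 0.15·0.7605) ≈ 0.4235
After 'raise': P(aggressive) = 0.35·0.4235 / (0.35·0.4235 + 0.15·0.5765) ≈ 0.6316
After 'raise': P(aggressive) = 0.35·0.6316 / (0.35·0.6316 + 0.15·0.3684) ≈ 0.8000
After 'raise': P(aggressive) = 0.35·0.8000 / (0.35·0.8000 + 0.15·0.2000) ≈ 0.9032

0.903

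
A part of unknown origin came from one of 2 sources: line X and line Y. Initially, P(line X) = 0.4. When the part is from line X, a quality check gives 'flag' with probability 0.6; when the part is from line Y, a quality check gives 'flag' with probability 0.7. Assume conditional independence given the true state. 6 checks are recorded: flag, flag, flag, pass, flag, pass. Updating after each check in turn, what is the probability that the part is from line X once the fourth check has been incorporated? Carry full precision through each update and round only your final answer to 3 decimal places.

0.359

Apply Bayes' rule sequentially, carrying P(line X) forward.
After 'flag': P(line X) = 0.6·0.4000 / (0.6·0.4000 + 0.7·0.6000) ≈ 0.3636
After 'flag': P(line X) = 0.6·0.3636 / (0.6·0.3636 + 0.7·0.6364) ≈ 0.3288
After 'flag': P(line X) = 0.6·0.3288 / (0.6·0.3288 + 0.7·0.6712) ≈ 0.2957
After 'pass': P(line X) = 0.4·0.2957 / (0.4·0.2957 + 0.3·0.7043) ≈ 0.3589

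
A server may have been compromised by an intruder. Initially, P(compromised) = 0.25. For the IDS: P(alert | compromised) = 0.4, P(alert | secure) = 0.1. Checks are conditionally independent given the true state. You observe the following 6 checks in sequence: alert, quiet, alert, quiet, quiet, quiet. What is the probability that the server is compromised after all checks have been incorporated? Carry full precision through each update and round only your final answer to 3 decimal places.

0.513

After 'alert': P(compromised) = 0.4·0.2500 / (0.4·0.2500 + 0.1·0.7500) ≈ 0.5714
After 'quiet': P(compromised) = 0.6·0.5714 / (0.6·0.5714 + 0.9·0.4286) ≈ 0.4706
After 'alert': P(compromised) = 0.4·0.4706 / (0.4·0.4706 + 0.1·0.5294) ≈ 0.7805
After 'quiet': P(compromised) = 0.6·0.7805 / (0.6·0.7805 + 0.9·0.2195) ≈ 0.7033
After 'quiet': P(compromised) = 0.6·0.7033 / (0.6·0.7033 + 0.9·0.2967) ≈ 0.6124
After 'quiet': P(compromised) = 0.6·0.6124 / (0.6·0.6124 + 0.9·0.3876) ≈ 0.5130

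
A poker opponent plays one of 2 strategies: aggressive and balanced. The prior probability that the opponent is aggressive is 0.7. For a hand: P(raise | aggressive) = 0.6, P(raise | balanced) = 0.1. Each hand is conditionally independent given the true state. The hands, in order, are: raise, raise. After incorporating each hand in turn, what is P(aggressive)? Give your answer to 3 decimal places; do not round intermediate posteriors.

Apply Bayes' rule sequentially, carrying P(aggressive) forward.
After 'raise': P(aggressive) = 0.6·0.7000 / (0.6·0.7000 + 0.1·0.3000) ≈ 0.9333
After 'raise': P(aggressive) = 0.6·0.9333 / (0.6·0.9333 + 0.1·0.0667) ≈ 0.9882

0.988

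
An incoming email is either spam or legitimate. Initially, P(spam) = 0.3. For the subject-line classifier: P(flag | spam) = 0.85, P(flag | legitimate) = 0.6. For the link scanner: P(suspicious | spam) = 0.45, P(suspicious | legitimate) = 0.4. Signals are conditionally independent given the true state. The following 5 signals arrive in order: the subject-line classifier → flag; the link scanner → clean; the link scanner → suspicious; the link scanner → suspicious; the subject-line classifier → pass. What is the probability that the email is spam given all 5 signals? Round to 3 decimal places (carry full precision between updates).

After the subject-line classifier='flag': P(spam) = 0.85·0.3000 / (0.85·0.3000 + 0.6·0.7000) ≈ 0.3778
After the link scanner='clean': P(spam) = 0.55·0.3778 / (0.55·0.3778 + 0.6·0.6222) ≈ 0.3576
After the link scanner='suspicious': P(spam) = 0.45·0.3576 / (0.45·0.3576 + 0.4·0.6424) ≈ 0.3850
After the link scanner='suspicious': P(spam) = 0.45·0.3850 / (0.45·0.3850 + 0.4·0.6150) ≈ 0.4133
After the subject-line classifier='pass': P(spam) = 0.15·0.4133 / (0.15·0.4133 + 0.4·0.5867) ≈ 0.2090

0.209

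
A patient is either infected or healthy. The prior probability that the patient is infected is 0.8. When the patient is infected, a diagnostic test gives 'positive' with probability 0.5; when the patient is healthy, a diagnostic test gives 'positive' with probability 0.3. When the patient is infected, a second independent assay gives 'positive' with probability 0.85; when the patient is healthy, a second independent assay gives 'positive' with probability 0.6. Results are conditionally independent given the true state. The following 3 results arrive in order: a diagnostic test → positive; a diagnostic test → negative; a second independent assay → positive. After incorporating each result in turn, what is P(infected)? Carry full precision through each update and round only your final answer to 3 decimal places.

0.871

After a diagnostic test='positive': P(infected) = 0.5·0.8000 / (0.5·0.8000 + 0.3·0.2000) ≈ 0.8696
After a diagnostic test='negative': P(infected) = 0.5·0.8696 / (0.5·0.8696 + 0.7·0.1304) ≈ 0.8264
After a second independent assay='positive': P(infected) = 0.85·0.8264 / (0.85·0.8264 + 0.6·0.1736) ≈ 0.8709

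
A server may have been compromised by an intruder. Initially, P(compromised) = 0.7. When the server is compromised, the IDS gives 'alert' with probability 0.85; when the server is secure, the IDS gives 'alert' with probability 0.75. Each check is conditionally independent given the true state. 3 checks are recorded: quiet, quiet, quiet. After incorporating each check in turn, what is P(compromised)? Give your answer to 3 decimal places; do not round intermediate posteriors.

0.335

After 'quiet': P(compromised) = 0.15·0.7000 / (0.15·0.7000 + 0.25·0.3000) ≈ 0.5833
After 'quiet': P(compromised) = 0.15·0.5833 / (0.15·0.5833 + 0.25·0.4167) ≈ 0.4565
After 'quiet': P(compromised) = 0.15·0.4565 / (0.15·0.4565 + 0.25·0.5435) ≈ 0.3351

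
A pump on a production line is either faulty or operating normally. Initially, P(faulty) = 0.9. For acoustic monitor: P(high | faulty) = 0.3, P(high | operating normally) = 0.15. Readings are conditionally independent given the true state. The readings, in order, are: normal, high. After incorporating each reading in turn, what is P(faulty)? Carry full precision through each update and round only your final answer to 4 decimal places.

0.9368

After 'normal': P(faulty) = 0.7·0.9000 / (0.7·0.9000 + 0.85·0.1000) ≈ 0.8811
After 'high': P(faulty) = 0.3·0.8811 / (0.3·0.8811 + 0.15·0.1189) ≈ 0.9368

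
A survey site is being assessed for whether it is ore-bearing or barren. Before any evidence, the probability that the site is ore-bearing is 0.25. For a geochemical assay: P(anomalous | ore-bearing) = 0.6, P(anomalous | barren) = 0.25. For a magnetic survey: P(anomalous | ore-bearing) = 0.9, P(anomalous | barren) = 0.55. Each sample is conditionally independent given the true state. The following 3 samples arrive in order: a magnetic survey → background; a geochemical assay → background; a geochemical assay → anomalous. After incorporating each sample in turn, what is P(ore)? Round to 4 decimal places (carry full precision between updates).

0.0866

Apply Bayes' rule sequentially, carrying P(ore) forward.
After a magnetic survey='background': P(ore) = 0.1·0.2500 / (0.1·0.2500 + 0.45·0.7500) ≈ 0.0690
After a geochemical assay='background': P(ore) = 0.4·0.0690 / (0.4·0.0690 + 0.75·0.9310) ≈ 0.0380
After a geochemical assay='anomalous': P(ore) = 0.6·0.0380 / (0.6·0.0380 + 0.25·0.9620) ≈ 0.0866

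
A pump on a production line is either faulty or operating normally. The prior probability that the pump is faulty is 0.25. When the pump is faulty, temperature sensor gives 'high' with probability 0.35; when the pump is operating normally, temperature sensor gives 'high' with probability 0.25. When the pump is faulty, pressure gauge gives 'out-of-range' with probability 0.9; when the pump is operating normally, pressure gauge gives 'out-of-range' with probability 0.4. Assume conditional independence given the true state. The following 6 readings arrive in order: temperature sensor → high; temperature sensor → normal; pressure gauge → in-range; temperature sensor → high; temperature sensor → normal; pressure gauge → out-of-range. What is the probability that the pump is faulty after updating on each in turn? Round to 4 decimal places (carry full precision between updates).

0.1554

After temperature sensor='high': P(faulty) = 0.35·0.2500 / (0.35·0.2500 + 0.25·0.7500) ≈ 0.3182
After temperature sensor='normal': P(faulty) = 0.65·0.3182 / (0.65·0.3182 + 0.75·0.6818) ≈ 0.2880
After pressure gauge='in-range': P(faulty) = 0.1·0.2880 / (0.1·0.2880 + 0.6·0.7120) ≈ 0.0632
After temperature sensor='high': P(faulty) = 0.35·0.0632 / (0.35·0.0632 + 0.25·0.9368) ≈ 0.0862
After temperature sensor='normal': P(faulty) = 0.65·0.0862 / (0.65·0.0862 + 0.75·0.9138) ≈ 0.0756
After pressure gauge='out-of-range': P(faulty) = 0.9·0.0756 / (0.9·0.0756 + 0.4·0.9244) ≈ 0.1554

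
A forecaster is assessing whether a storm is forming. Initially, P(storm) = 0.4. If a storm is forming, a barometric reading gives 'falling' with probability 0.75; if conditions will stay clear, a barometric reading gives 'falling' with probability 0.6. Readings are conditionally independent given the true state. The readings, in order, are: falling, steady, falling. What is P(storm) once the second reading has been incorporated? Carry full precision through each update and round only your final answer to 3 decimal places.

0.342

After 'falling': P(storm) = 0.75·0.4000 / (0.75·0.4000 + 0.6·0.6000) ≈ 0.4545
After 'steady': P(storm) = 0.25·0.4545 / (0.25·0.4545 + 0.4·0.5455) ≈ 0.3425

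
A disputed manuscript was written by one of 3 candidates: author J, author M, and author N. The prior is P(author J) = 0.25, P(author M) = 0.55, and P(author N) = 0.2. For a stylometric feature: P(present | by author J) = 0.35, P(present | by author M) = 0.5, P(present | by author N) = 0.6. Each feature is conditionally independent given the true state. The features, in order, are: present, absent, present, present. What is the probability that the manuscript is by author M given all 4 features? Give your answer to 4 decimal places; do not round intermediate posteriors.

After 'present': normaliser = 0.35·0.2500 + 0.5·0.5500 + 0.6·0.2000; P(author J) ≈ 0.1813, P(author M) ≈ 0.5699, P(author N) ≈ 0.2487
After 'absent': normaliser = 0.65·0.1813 + 0.5·0.5699 + 0.4·0.2487; P(author J) ≈ 0.2347, P(author M) ≈ 0.5673, P(author N) ≈ 0.1980
After 'present': normaliser = 0.35·0.2347 + 0.5·0.5673 + 0.6·0.1980; P(author J) ≈ 0.1695, P(author M) ≈ 0.5853, P(author N) ≈ 0.2452
After 'present': normaliser = 0.35·0.1695 + 0.5·0.5853 + 0.6·0.2452; P(author J) ≈ 0.1188, P(author M) ≈ 0.5864, P(author N) ≈ 0.2948

0.5864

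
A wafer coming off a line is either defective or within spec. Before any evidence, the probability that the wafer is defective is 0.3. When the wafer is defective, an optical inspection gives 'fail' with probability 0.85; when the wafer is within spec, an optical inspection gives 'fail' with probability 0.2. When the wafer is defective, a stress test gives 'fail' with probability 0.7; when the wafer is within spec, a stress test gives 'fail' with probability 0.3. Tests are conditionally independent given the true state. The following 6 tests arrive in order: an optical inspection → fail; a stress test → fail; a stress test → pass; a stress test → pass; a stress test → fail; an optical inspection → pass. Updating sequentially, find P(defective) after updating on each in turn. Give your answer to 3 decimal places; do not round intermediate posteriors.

After an optical inspection='fail': P(defective) = 0.85·0.3000 / (0.85·0.3000 + 0.2·0.7000) ≈ 0.6456
After a stress test='fail': P(defective) = 0.7·0.6456 / (0.7·0.6456 + 0.3·0.3544) ≈ 0.8095
After a stress test='pass': P(defective) = 0.3·0.8095 / (0.3·0.8095 + 0.7·0.1905) ≈ 0.6456
After a stress test='pass': P(defective) = 0.3·0.6456 / (0.3·0.6456 + 0.7·0.3544) ≈ 0.4384
After a stress test='fail': P(defective) = 0.7·0.4384 / (0.7·0.4384 + 0.3·0.5616) ≈ 0.6456
After an optical inspection='pass': P(defective) = 0.15·0.6456 / (0.15·0.6456 + 0.8·0.3544) ≈ 0.2546

0.255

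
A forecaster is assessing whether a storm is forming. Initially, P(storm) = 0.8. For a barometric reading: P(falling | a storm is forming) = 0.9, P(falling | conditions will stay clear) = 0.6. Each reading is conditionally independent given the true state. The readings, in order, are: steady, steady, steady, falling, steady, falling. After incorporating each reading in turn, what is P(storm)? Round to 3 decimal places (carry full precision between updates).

0.034

Apply Bayes' rule sequentially, carrying P(storm) forward.
After 'steady': P(storm) = 0.1·0.8000 / (0.1·0.8000 + 0.4·0.2000) ≈ 0.5000
After 'steady': P(storm) = 0.1·0.5000 / (0.1·0.5000 + 0.4·0.5000) ≈ 0.2000
After 'steady': P(storm) = 0.1·0.2000 / (0.1·0.2000 + 0.4·0.8000) ≈ 0.0588
After 'falling': P(storm) = 0.9·0.0588 / (0.9·0.0588 + 0.6·0.9412) ≈ 0.0857
After 'steady': P(storm) = 0.1·0.0857 / (0.1·0.0857 + 0.4·0.9143) ≈ 0.0229
After 'falling': P(storm) = 0.9·0.0229 / (0.9·0.0229 + 0.6·0.9771) ≈ 0.0340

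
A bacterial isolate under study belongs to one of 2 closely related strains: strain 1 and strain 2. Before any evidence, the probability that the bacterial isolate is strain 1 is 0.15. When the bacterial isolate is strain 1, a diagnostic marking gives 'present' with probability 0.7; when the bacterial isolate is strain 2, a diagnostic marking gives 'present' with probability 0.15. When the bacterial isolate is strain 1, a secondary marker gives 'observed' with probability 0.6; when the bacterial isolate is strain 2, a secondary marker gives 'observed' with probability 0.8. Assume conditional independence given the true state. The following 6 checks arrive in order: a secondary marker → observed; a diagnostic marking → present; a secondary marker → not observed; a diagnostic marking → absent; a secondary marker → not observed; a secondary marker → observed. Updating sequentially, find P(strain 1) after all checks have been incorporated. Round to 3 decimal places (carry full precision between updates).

After a secondary marker='observed': P(strain 1) = 0.6·0.1500 / (0.6·0.1500 + 0.8·0.8500) ≈ 0.1169
After a diagnostic marking='present': P(strain 1) = 0.7·0.1169 / (0.7·0.1169 + 0.15·0.8831) ≈ 0.3818
After a secondary marker='not observed': P(strain 1) = 0.4·0.3818 / (0.4·0.3818 + 0.2·0.6182) ≈ 0.5526
After a diagnostic marking='absent': P(strain 1) = 0.3·0.5526 / (0.3·0.5526 + 0.85·0.4474) ≈ 0.3036
After a secondary marker='not observed': P(strain 1) = 0.4·0.3036 / (0.4·0.3036 + 0.2·0.6964) ≈ 0.4658
After a secondary marker='observed': P(strain 1) = 0.6·0.4658 / (0.6·0.4658 + 0.8·0.5342) ≈ 0.3954

0.395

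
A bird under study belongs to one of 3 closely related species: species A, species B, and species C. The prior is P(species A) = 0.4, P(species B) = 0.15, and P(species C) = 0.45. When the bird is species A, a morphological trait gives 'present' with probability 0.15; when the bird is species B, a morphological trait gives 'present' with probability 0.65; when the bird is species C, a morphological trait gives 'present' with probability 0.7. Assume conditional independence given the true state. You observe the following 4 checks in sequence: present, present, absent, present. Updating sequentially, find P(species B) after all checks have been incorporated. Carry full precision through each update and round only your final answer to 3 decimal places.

0.233

Each posterior becomes the prior for the next update.
After 'present': normaliser = 0.15·0.4000 + 0.65·0.1500 + 0.7·0.4500; P(species A) ≈ 0.1270, P(species B) ≈ 0.2063, P(species C) ≈ 0.6667
After 'present': normaliser = 0.15·0.1270 + 0.65·0.2063 + 0.7·0.6667; P(species A) ≈ 0.0307, P(species B) ≈ 0.2164, P(species C) ≈ 0.7529
After 'absent': normaliser = 0.85·0.0307 + 0.35·0.2164 + 0.3·0.7529; P(species A) ≈ 0.0797, P(species B) ≈ 0.2311, P(species C) ≈ 0.6892
After 'present': normaliser = 0.15·0.0797 + 0.65·0.2311 + 0.7·0.6892; P(species A) ≈ 0.0185, P(species B) ≈ 0.2330, P(species C) ≈ 0.7484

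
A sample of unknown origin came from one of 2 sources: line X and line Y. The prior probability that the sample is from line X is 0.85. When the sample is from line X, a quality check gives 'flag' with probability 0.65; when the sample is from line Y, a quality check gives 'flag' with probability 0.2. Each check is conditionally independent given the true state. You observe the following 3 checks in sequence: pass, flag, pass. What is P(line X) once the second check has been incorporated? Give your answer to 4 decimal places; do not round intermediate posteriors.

Apply Bayes' rule sequentially, carrying P(line X) forward.
After 'pass': P(line X) = 0.35·0.8500 / (0.35·0.8500 + 0.8·0.1500) ≈ 0.7126
After 'flag': P(line X) = 0.65·0.7126 / (0.65·0.7126 + 0.2·0.2874) ≈ 0.8896

0.8896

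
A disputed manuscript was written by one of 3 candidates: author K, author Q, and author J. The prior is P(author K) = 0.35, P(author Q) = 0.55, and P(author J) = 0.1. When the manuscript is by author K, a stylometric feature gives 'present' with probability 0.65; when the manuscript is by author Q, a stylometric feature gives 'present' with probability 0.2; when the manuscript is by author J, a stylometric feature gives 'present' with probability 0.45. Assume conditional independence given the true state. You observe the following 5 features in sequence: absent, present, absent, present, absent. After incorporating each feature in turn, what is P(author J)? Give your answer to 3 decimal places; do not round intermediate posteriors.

0.161

After 'absent': normaliser = 0.35·0.3500 + 0.8·0.5500 + 0.55·0.1000; P(author K) ≈ 0.1984, P(author Q) ≈ 0.7126, P(author J) ≈ 0.0891
After 'present': normaliser = 0.65·0.1984 + 0.2·0.7126 + 0.45·0.0891; P(author K) ≈ 0.4139, P(author Q) ≈ 0.4574, P(author J) ≈ 0.1287
After 'absent': normaliser = 0.35·0.4139 + 0.8·0.4574 + 0.55·0.1287; P(author K) ≈ 0.2491, P(author Q) ≈ 0.6292, P(author J) ≈ 0.1217
After 'present': normaliser = 0.65·0.2491 + 0.2·0.6292 + 0.45·0.1217; P(author K) ≈ 0.4727, P(author Q) ≈ 0.3674, P(author J) ≈ 0.1599
After 'absent': normaliser = 0.35·0.4727 + 0.8·0.3674 + 0.55·0.1599; P(author K) ≈ 0.3023, P(author Q) ≈ 0.5371, P(author J) ≈ 0.1606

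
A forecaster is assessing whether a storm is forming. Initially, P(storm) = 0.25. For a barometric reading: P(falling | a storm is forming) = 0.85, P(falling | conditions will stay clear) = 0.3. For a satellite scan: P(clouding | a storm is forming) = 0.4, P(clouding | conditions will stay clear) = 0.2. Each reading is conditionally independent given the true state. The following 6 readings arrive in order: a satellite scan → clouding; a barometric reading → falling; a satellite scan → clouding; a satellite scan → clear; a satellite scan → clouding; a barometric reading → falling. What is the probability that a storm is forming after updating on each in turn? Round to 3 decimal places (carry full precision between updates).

Apply Bayes' rule sequentially, carrying P(storm) forward.
After a satellite scan='clouding': P(storm) = 0.4·0.2500 / (0.4·0.2500 + 0.2·0.7500) ≈ 0.4000
After a barometric reading='falling': P(storm) = 0.85·0.4000 / (0.85·0.4000 + 0.3·0.6000) ≈ 0.6538
After a satellite scan='clouding': P(storm) = 0.4·0.6538 / (0.4·0.6538 + 0.2·0.3462) ≈ 0.7907
After a satellite scan='clear': P(storm) = 0.6·0.7907 / (0.6·0.7907 + 0.8·0.2093) ≈ 0.7391
After a satellite scan='clouding': P(storm) = 0.4·0.7391 / (0.4·0.7391 + 0.2·0.2609) ≈ 0.8500
After a barometric reading='falling': P(storm) = 0.85·0.8500 / (0.85·0.8500 + 0.3·0.1500) ≈ 0.9414

0.941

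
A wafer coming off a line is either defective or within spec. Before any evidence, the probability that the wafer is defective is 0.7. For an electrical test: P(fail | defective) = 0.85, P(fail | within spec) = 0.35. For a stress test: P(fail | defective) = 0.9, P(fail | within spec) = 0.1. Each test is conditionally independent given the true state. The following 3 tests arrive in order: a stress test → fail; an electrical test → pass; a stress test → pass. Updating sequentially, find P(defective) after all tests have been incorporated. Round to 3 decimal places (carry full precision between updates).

After a stress test='fail': P(defective) = 0.9·0.7000 / (0.9·0.7000 + 0.1·0.3000) ≈ 0.9545
After an electrical test='pass': P(defective) = 0.15·0.9545 / (0.15·0.9545 + 0.65·0.0455) ≈ 0.8289
After a stress test='pass': P(defective) = 0.1·0.8289 / (0.1·0.8289 + 0.9·0.1711) ≈ 0.3500

0.350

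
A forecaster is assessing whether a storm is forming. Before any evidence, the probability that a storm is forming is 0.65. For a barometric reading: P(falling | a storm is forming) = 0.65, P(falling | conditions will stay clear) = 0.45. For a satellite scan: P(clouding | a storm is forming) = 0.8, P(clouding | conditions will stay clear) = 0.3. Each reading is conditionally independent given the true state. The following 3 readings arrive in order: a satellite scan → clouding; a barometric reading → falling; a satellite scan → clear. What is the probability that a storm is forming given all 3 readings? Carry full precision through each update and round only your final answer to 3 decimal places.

0.671

After a satellite scan='clouding': P(storm) = 0.8·0.6500 / (0.8·0.6500 + 0.3·0.3500) ≈ 0.8320
After a barometric reading='falling': P(storm) = 0.65·0.8320 / (0.65·0.8320 + 0.45·0.1680) ≈ 0.8774
After a satellite scan='clear': P(storm) = 0.2·0.8774 / (0.2·0.8774 + 0.7·0.1226) ≈ 0.6715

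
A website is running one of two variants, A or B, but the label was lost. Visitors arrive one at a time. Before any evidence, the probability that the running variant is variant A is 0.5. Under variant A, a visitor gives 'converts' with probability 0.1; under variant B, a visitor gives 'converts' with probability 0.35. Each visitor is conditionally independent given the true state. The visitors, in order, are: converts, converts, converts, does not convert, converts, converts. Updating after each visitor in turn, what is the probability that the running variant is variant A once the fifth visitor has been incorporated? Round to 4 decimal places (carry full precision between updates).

0.0091

After 'converts': P(A) = 0.1·0.5000 / (0.1·0.5000 + 0.35·0.5000) ≈ 0.2222
After 'converts': P(A) = 0.1·0.2222 / (0.1·0.2222 + 0.35·0.7778) ≈ 0.0755
After 'converts': P(A) = 0.1·0.0755 / (0.1·0.0755 + 0.35·0.9245) ≈ 0.0228
After 'does not convert': P(A) = 0.9·0.0228 / (0.9·0.0228 + 0.65·0.9772) ≈ 0.0313
After 'converts': P(A) = 0.1·0.0313 / (0.1·0.0313 + 0.35·0.9687) ≈ 0.0091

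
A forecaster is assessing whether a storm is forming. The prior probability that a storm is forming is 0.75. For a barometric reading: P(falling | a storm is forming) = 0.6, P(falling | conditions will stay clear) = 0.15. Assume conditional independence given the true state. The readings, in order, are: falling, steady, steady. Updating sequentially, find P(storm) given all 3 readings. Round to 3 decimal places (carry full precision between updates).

0.727

After 'falling': P(storm) = 0.6·0.7500 / (0.6·0.7500 + 0.15·0.2500) ≈ 0.9231
After 'steady': P(storm) = 0.4·0.9231 / (0.4·0.9231 + 0.85·0.0769) ≈ 0.8496
After 'steady': P(storm) = 0.4·0.8496 / (0.4·0.8496 + 0.85·0.1504) ≈ 0.7266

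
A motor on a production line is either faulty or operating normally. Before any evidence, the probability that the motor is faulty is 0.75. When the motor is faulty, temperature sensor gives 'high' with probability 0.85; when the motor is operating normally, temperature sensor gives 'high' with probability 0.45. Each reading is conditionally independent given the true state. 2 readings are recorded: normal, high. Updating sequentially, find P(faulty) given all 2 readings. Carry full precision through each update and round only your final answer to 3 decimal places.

0.607

After 'normal': P(faulty) = 0.15·0.7500 / (0.15·0.7500 + 0.55·0.2500) ≈ 0.4500
After 'high': P(faulty) = 0.85·0.4500 / (0.85·0.4500 + 0.45·0.5500) ≈ 0.6071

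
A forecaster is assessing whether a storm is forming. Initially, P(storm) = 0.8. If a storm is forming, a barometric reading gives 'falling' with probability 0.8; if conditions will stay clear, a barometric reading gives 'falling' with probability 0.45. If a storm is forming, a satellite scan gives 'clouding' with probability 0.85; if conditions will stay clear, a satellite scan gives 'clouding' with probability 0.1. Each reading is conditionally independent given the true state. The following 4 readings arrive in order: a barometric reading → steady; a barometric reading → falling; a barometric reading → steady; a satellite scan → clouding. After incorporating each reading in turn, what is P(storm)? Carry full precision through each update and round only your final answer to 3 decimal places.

0.889

After a barometric reading='steady': P(storm) = 0.2·0.8000 / (0.2·0.8000 + 0.55·0.2000) ≈ 0.5926
After a barometric reading='falling': P(storm) = 0.8·0.5926 / (0.8·0.5926 + 0.45·0.4074) ≈ 0.7211
After a barometric reading='steady': P(storm) = 0.2·0.7211 / (0.2·0.7211 + 0.55·0.2789) ≈ 0.4846
After a satellite scan='clouding': P(storm) = 0.85·0.4846 / (0.85·0.4846 + 0.1·0.5154) ≈ 0.8888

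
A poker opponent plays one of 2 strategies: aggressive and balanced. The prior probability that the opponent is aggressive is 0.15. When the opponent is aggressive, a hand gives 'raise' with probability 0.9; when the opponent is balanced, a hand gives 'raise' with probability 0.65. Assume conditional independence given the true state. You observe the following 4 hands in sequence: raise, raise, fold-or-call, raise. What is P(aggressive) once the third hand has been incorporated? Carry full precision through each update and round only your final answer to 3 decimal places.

0.088

Apply Bayes' rule sequentially, carrying P(aggressive) forward.
After 'raise': P(aggressive) = 0.9·0.1500 / (0.9·0.1500 + 0.65·0.8500) ≈ 0.1964
After 'raise': P(aggressive) = 0.9·0.1964 / (0.9·0.1964 + 0.65·0.8036) ≈ 0.2528
After 'fold-or-call': P(aggressive) = 0.1·0.2528 / (0.1·0.2528 + 0.35·0.7472) ≈ 0.0881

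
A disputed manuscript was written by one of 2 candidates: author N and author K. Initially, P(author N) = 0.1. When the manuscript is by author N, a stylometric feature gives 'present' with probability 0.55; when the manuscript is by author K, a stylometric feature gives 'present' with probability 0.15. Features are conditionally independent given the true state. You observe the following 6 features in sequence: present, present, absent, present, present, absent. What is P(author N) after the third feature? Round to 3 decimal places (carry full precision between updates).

0.442

Each posterior becomes the prior for the next update.
After 'present': P(author N) = 0.55·0.1000 / (0.55·0.1000 + 0.15·0.9000) ≈ 0.2895
After 'present': P(author N) = 0.55·0.2895 / (0.55·0.2895 + 0.15·0.7105) ≈ 0.5990
After 'absent': P(author N) = 0.45·0.5990 / (0.45·0.5990 + 0.85·0.4010) ≈ 0.4416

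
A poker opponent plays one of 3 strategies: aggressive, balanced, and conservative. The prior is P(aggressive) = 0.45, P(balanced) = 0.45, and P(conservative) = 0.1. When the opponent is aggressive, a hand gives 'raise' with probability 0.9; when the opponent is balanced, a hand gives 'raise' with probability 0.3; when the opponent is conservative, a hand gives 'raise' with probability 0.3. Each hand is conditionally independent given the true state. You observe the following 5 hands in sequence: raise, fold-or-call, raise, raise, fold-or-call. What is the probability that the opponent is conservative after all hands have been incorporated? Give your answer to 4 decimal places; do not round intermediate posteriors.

After 'raise': normaliser = 0.9·0.4500 + 0.3·0.4500 + 0.3·0.1000; P(aggressive) ≈ 0.7105, P(balanced) ≈ 0.2368, P(conservative) ≈ 0.0526
After 'fold-or-call': normaliser = 0.1·0.7105 + 0.7·0.2368 + 0.7·0.0526; P(aggressive) ≈ 0.2596, P(balanced) ≈ 0.6058, P(conservative) ≈ 0.1346
After 'raise': normaliser = 0.9·0.2596 + 0.3·0.6058 + 0.3·0.1346; P(aggressive) ≈ 0.5127, P(balanced) ≈ 0.3987, P(conservative) ≈ 0.0886
After 'raise': normaliser = 0.9·0.5127 + 0.3·0.3987 + 0.3·0.0886; P(aggressive) ≈ 0.7594, P(balanced) ≈ 0.1969, P(conservative) ≈ 0.0437
After 'fold-or-call': normaliser = 0.1·0.7594 + 0.7·0.1969 + 0.7·0.0437; P(aggressive) ≈ 0.3107, P(balanced) ≈ 0.5639, P(conservative) ≈ 0.1253

0.1253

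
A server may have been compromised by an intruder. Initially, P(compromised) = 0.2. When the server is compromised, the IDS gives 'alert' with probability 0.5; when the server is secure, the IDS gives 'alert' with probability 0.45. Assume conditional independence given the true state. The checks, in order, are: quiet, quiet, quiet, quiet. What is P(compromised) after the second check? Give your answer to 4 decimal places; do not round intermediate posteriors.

After 'quiet': P(compromised) = 0.5·0.2000 / (0.5·0.2000 + 0.55·0.8000) ≈ 0.1852
After 'quiet': P(compromised) = 0.5·0.1852 / (0.5·0.1852 + 0.55·0.8148) ≈ 0.1712

0.1712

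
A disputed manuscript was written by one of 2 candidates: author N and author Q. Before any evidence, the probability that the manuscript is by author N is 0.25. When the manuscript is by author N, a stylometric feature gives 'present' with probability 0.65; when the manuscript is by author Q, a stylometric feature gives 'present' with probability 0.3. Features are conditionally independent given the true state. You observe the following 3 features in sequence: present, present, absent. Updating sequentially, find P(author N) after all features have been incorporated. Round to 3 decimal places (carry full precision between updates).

0.439

After 'present': P(author N) = 0.65·0.2500 / (0.65·0.2500 + 0.3·0.7500) ≈ 0.4194
After 'present': P(author N) = 0.65·0.4194 / (0.65·0.4194 + 0.3·0.5806) ≈ 0.6101
After 'absent': P(author N) = 0.35·0.6101 / (0.35·0.6101 + 0.7·0.3899) ≈ 0.4390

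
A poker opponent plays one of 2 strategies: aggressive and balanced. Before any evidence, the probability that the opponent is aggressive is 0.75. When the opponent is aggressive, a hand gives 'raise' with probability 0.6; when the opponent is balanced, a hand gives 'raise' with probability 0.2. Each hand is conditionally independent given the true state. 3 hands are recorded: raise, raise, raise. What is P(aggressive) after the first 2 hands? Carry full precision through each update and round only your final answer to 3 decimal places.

0.964

After 'raise': P(aggressive) = 0.6·0.7500 / (0.6·0.7500 + 0.2·0.2500) ≈ 0.9000
After 'raise': P(aggressive) = 0.6·0.9000 / (0.6·0.9000 + 0.2·0.1000) ≈ 0.9643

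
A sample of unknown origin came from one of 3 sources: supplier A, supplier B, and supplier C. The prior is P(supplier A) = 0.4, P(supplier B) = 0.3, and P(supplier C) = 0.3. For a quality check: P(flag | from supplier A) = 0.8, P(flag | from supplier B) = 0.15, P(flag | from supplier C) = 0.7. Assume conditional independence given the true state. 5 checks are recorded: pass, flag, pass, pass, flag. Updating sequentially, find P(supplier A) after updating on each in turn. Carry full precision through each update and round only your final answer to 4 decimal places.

Apply Bayes' rule sequentially, carrying P(supplier A) forward.
After 'pass': normaliser = 0.2·0.4000 + 0.85·0.3000 + 0.3·0.3000; P(supplier A) ≈ 0.1882, P(supplier B) ≈ 0.6000, P(supplier C) ≈ 0.2118
After 'flag': normaliser = 0.8·0.1882 + 0.15·0.6000 + 0.7·0.2118; P(supplier A) ≈ 0.3873, P(supplier B) ≈ 0.2315, P(supplier C) ≈ 0.3812
After 'pass': normaliser = 0.2·0.3873 + 0.85·0.2315 + 0.3·0.3812; P(supplier A) ≈ 0.1993, P(supplier B) ≈ 0.5063, P(supplier C) ≈ 0.2943
After 'pass': normaliser = 0.2·0.1993 + 0.85·0.5063 + 0.3·0.2943; P(supplier A) ≈ 0.0714, P(supplier B) ≈ 0.7705, P(supplier C) ≈ 0.1581
After 'flag': normaliser = 0.8·0.0714 + 0.15·0.7705 + 0.7·0.1581; P(supplier A) ≈ 0.2015, P(supplier B) ≈ 0.4079, P(supplier C) ≈ 0.3906

0.2015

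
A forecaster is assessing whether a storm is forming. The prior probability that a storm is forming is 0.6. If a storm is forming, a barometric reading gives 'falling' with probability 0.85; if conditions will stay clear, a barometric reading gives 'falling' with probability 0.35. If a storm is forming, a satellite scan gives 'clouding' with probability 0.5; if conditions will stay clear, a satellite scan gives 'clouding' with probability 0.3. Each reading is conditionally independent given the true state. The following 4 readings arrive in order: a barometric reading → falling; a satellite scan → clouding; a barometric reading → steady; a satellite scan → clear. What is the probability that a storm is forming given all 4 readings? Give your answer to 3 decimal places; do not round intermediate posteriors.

0.500

After a barometric reading='falling': P(storm) = 0.85·0.6000 / (0.85·0.6000 + 0.35·0.4000) ≈ 0.7846
After a satellite scan='clouding': P(storm) = 0.5·0.7846 / (0.5·0.7846 + 0.3·0.2154) ≈ 0.8586
After a barometric reading='steady': P(storm) = 0.15·0.8586 / (0.15·0.8586 + 0.65·0.1414) ≈ 0.5835
After a satellite scan='clear': P(storm) = 0.5·0.5835 / (0.5·0.5835 + 0.7·0.4165) ≈ 0.5002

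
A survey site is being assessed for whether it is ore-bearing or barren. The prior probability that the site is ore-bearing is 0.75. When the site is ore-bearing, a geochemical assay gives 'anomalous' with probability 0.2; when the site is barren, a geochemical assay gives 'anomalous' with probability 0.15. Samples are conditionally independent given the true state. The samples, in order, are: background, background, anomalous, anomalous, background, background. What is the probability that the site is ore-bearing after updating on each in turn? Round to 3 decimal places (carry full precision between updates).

0.807

Each posterior becomes the prior for the next update.
After 'background': P(ore) = 0.8·0.7500 / (0.8·0.7500 + 0.85·0.2500) ≈ 0.7385
After 'background': P(ore) = 0.8·0.7385 / (0.8·0.7385 + 0.85·0.2615) ≈ 0.7266
After 'anomalous': P(ore) = 0.2·0.7266 / (0.2·0.7266 + 0.15·0.2734) ≈ 0.7799
After 'anomalous': P(ore) = 0.2·0.7799 / (0.2·0.7799 + 0.15·0.2201) ≈ 0.8253
After 'background': P(ore) = 0.8·0.8253 / (0.8·0.8253 + 0.85·0.1747) ≈ 0.8164
After 'background': P(ore) = 0.8·0.8164 / (0.8·0.8164 + 0.85·0.1836) ≈ 0.8071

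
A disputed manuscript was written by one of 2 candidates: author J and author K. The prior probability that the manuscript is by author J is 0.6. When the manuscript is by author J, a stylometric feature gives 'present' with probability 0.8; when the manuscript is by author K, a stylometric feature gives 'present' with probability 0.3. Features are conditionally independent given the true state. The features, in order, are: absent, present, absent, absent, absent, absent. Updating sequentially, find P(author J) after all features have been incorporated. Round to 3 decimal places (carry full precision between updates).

0.008

Each posterior becomes the prior for the next update.
After 'absent': P(author J) = 0.2·0.6000 / (0.2·0.6000 + 0.7·0.4000) ≈ 0.3000
After 'present': P(author J) = 0.8·0.3000 / (0.8·0.3000 + 0.3·0.7000) ≈ 0.5333
After 'absent': P(author J) = 0.2·0.5333 / (0.2·0.5333 + 0.7·0.4667) ≈ 0.2462
After 'absent': P(author J) = 0.2·0.2462 / (0.2·0.2462 + 0.7·0.7538) ≈ 0.0853
After 'absent': P(author J) = 0.2·0.0853 / (0.2·0.0853 + 0.7·0.9147) ≈ 0.0260
After 'absent': P(author J) = 0.2·0.0260 / (0.2·0.0260 + 0.7·0.9740) ≈ 0.0076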